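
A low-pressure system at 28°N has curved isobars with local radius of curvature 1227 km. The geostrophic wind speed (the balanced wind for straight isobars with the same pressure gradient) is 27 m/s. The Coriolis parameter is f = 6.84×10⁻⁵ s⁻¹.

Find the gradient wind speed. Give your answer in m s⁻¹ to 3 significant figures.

21.5 m s⁻¹

Around a low, centrifugal force acts outward with Coriolis, so pressure-gradient force balances both:
(1/ρ)|∂P/∂n| = fV + V²/R  →  V² + fR·V − fR·V_g = 0
With fR = 6.84×10⁻⁵ × 1227×10³ m = 83.9 m/s:
V = [−fR + √((fR)² + 4 fR V_g)]/2 = [−83.9 + √(83.9² + 4×83.9×27)]/2 = 21.5 m/s
Subgeostrophic (V < V_g = 27 m/s), as expected around a low.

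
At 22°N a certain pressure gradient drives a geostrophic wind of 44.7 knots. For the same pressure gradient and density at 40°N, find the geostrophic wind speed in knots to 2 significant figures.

With the same pressure gradient and density, V_g ∝ 1/f ∝ 1/sin φ.
V₂ = V₁ · sin φ₁ / sin φ₂ = 44.7 × sin 22° / sin 40°
V₂ = 44.7 × 0.3746/0.6428 = 26 knots

26 knots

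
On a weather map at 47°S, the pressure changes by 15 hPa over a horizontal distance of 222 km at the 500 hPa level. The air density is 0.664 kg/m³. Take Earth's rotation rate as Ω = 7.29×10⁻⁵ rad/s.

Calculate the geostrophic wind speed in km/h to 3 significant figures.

344 km/h

Coriolis parameter at 47°S:
f = 2Ω sin φ = 2 × 7.29×10⁻⁵ × sin 47° = 1.07×10⁻⁴ s⁻¹
Pressure gradient: |∂P/∂n| = 1500 Pa / 222000 m = 6.76×10⁻³ Pa/m
Geostrophic balance (pressure-gradient force = Coriolis force):
V_g = (1/(fρ)) |∂P/∂n| = 6.76×10⁻³ / (1.07×10⁻⁴ × 0.664) = 95.4 m/s
Converting: 95.4 m/s × 3.6 = 344 km/h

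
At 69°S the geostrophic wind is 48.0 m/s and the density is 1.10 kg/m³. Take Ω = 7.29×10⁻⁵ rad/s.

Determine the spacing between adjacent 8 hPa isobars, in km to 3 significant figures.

Coriolis parameter at 69°S:
f = 2Ω sin φ = 2 × 7.29×10⁻⁵ × sin 69° = 1.36×10⁻⁴ s⁻¹
Geostrophic balance rearranged: |∂P/∂n| = f ρ V_g
|∂P/∂n| = 1.36×10⁻⁴ × 1.10 × 48.0 = 7.19×10⁻³ Pa/m
Isobar spacing: Δn = ΔP/|∂P/∂n| = 800 Pa / 7.19×10⁻³ Pa/m = 111313 m ≈ 111 km

111 km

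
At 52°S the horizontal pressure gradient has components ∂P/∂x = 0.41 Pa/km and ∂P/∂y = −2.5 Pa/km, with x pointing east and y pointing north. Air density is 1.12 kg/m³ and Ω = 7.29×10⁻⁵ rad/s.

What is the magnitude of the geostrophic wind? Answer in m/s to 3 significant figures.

Coriolis parameter at 52°S:
f = 2Ω sin φ = 2 × 7.29×10⁻⁵ × sin 52° = 1.15×10⁻⁴ s⁻¹
In the Southern Hemisphere f is negative: f = −1.15×10⁻⁴ s⁻¹.
Component geostrophic relations (x east, y north):
u_g = −(1/(fρ)) ∂P/∂y,  v_g = (1/(fρ)) ∂P/∂x
u_g = −(−2.5×10⁻³)/(−1.15×10⁻⁴ × 1.12) = −19.4 m/s;  v_g = (0.41×10⁻³)/(−1.15×10⁻⁴ × 1.12) = −3.19 m/s
|V_g| = √(u_g² + v_g²) = 19.7 m/s

19.7 m/s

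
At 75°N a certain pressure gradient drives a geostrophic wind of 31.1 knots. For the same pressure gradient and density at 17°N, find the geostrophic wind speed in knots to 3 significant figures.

With the same pressure gradient and density, V_g ∝ 1/f ∝ 1/sin φ.
V₂ = V₁ · sin φ₁ / sin φ₂ = 31.1 × sin 75° / sin 17°
V₂ = 31.1 × 0.9659/0.2924 = 103 knots

103 knots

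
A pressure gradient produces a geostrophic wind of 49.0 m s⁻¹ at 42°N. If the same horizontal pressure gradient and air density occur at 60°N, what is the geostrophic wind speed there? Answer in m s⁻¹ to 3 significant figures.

With the same pressure gradient and density, V_g ∝ 1/f ∝ 1/sin φ.
V₂ = V₁ · sin φ₁ / sin φ₂ = 49.0 × sin 42° / sin 60°
V₂ = 49.0 × 0.6691/0.8660 = 37.9 m s⁻¹

37.9 m s⁻¹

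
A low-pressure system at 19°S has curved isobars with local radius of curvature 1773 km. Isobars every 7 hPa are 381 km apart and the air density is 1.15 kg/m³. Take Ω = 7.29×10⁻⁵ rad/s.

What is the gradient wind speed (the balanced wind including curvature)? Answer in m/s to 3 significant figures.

Coriolis parameter at 19°S:
f = 2Ω sin φ = 2 × 7.29×10⁻⁵ × sin 19° = 4.75×10⁻⁵ s⁻¹
Pressure gradient: |∂P/∂n| = 700 Pa / 381000 m = 1.84×10⁻³ Pa/m
Geostrophic speed: V_g = |∂P/∂n|/(fρ) = 1.84×10⁻³/(4.75×10⁻⁵ × 1.15) = 33.7 m/s
Around a low, centrifugal force acts outward with Coriolis, so pressure-gradient force balances both:
(1/ρ)|∂P/∂n| = fV + V²/R  →  V² + fR·V − fR·V_g = 0
With fR = 4.75×10⁻⁵ × 1773×10³ m = 84.2 m/s:
V = [−fR + √((fR)² + 4 fR V_g)]/2 = [−84.2 + √(84.2² + 4×84.2×33.7)]/2 = 25.8 m/s
Subgeostrophic (V < V_g = 33.7 m/s), as expected around a low.

25.8 m/s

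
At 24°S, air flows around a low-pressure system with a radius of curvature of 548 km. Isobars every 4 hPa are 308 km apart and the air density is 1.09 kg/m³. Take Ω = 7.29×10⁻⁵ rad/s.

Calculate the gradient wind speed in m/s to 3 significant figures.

Coriolis parameter at 24°S:
f = 2Ω sin φ = 2 × 7.29×10⁻⁵ × sin 24° = 5.93×10⁻⁵ s⁻¹
Pressure gradient: |∂P/∂n| = 400 Pa / 308000 m = 1.30×10⁻³ Pa/m
Geostrophic speed: V_g = |∂P/∂n|/(fρ) = 1.30×10⁻³/(5.93×10⁻⁵ × 1.09) = 20.1 m/s
Around a low, centrifugal force acts outward with Coriolis, so pressure-gradient force balances both:
(1/ρ)|∂P/∂n| = fV + V²/R  →  V² + fR·V − fR·V_g = 0
With fR = 5.93×10⁻⁵ × 548×10³ m = 32.5 m/s:
V = [−fR + √((fR)² + 4 fR V_g)]/2 = [−32.5 + √(32.5² + 4×32.5×20.1)]/2 = 14 m/s
Subgeostrophic (V < V_g = 20.1 m/s), as expected around a low.

14.0 m/s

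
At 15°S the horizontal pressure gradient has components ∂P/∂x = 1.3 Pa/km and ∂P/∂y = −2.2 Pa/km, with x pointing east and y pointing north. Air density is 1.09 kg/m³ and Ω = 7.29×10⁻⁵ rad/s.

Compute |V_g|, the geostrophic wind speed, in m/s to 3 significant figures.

62.1 m/s

Coriolis parameter at 15°S:
f = 2Ω sin φ = 2 × 7.29×10⁻⁵ × sin 15° = 3.77×10⁻⁵ s⁻¹
In the Southern Hemisphere f is negative: f = −3.77×10⁻⁵ s⁻¹.
Component geostrophic relations (x east, y north):
u_g = −(1/(fρ)) ∂P/∂y,  v_g = (1/(fρ)) ∂P/∂x
u_g = −(−2.2×10⁻³)/(−3.77×10⁻⁵ × 1.09) = −53.5 m/s;  v_g = (1.3×10⁻³)/(−3.77×10⁻⁵ × 1.09) = −31.6 m/s
|V_g| = √(u_g² + v_g²) = 62.1 m/s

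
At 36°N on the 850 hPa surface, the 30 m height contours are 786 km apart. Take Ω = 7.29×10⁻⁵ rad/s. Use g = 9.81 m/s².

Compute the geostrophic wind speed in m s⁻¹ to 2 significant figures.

Coriolis parameter at 36°N:
f = 2Ω sin φ = 2 × 7.29×10⁻⁵ × sin 36° = 8.57×10⁻⁵ s⁻¹
Height gradient: |∂Z/∂n| = 30 m / 786000 m = 3.82×10⁻⁵
On a pressure surface, geostrophic balance gives V_g = (g/f)|∂Z/∂n|:
V_g = 9.81 × 3.82×10⁻⁵ / 8.57×10⁻⁵ = 4.37 m/s

4.4 m s⁻¹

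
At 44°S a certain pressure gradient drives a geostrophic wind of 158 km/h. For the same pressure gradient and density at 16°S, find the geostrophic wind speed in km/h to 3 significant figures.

With the same pressure gradient and density, V_g ∝ 1/f ∝ 1/sin φ.
V₂ = V₁ · sin φ₁ / sin φ₂ = 158 × sin 44° / sin 16°
V₂ = 158 × 0.6947/0.2756 = 398 km/h

398 km/h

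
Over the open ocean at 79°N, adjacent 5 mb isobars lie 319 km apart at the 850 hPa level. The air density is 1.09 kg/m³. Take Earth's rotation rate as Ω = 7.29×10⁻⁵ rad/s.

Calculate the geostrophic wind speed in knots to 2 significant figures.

20 knots

Coriolis parameter at 79°N:
f = 2Ω sin φ = 2 × 7.29×10⁻⁵ × sin 79° = 1.43×10⁻⁴ s⁻¹
Pressure gradient: |∂P/∂n| = 500 Pa / 319000 m = 1.57×10⁻³ Pa/m
Geostrophic balance (pressure-gradient force = Coriolis force):
V_g = (1/(fρ)) |∂P/∂n| = 1.57×10⁻³ / (1.43×10⁻⁴ × 1.09) = 10.0 m/s
Converting: 10.0 m/s × 1.944 = 20 knots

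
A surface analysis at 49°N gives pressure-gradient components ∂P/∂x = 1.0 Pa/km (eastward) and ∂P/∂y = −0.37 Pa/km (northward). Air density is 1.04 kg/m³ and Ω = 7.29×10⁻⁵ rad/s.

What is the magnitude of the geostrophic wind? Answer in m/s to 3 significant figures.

Coriolis parameter at 49°N:
f = 2Ω sin φ = 2 × 7.29×10⁻⁵ × sin 49° = 1.10×10⁻⁴ s⁻¹
Component geostrophic relations (x east, y north):
u_g = −(1/(fρ)) ∂P/∂y,  v_g = (1/(fρ)) ∂P/∂x
u_g = −(−0.37×10⁻³)/(1.10×10⁻⁴ × 1.04) = 3.23 m/s;  v_g = (1.0×10⁻³)/(1.10×10⁻⁴ × 1.04) = 8.74 m/s
|V_g| = √(u_g² + v_g²) = 9.32 m/s

9.32 m/s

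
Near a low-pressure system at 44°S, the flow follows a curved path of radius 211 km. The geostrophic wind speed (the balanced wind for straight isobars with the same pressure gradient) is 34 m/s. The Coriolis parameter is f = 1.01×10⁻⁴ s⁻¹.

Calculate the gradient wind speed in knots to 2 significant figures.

36 knots

Around a low, centrifugal force acts outward with Coriolis, so pressure-gradient force balances both:
(1/ρ)|∂P/∂n| = fV + V²/R  →  V² + fR·V − fR·V_g = 0
With fR = 1.01×10⁻⁴ × 211×10³ m = 21.3 m/s:
V = [−fR + √((fR)² + 4 fR V_g)]/2 = [−21.3 + √(21.3² + 4×21.3×34)]/2 = 18.3 m/s
Subgeostrophic (V < V_g = 34 m/s), as expected around a low.
Converting: 18.3 m/s × 1.944 = 36 knots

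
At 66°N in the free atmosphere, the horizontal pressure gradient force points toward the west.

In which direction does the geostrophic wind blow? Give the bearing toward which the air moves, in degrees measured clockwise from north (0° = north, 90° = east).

000°

The pressure-gradient force points toward the west (bearing 270°).
Geostrophic balance: in the Northern Hemisphere the Coriolis force deflects motion to the right, so the geostrophic wind blows 90° to the right of the pressure-gradient force (low pressure on the left).
Rotating 270° by 90° clockwise gives 000° — the wind blows toward the north.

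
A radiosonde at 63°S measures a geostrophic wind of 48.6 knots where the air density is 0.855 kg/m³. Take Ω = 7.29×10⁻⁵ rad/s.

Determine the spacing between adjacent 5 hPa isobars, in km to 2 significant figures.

Coriolis parameter at 63°S:
f = 2Ω sin φ = 2 × 7.29×10⁻⁵ × sin 63° = 1.30×10⁻⁴ s⁻¹
Wind speed in SI: 48.6 knots = 25.0 m/s
Geostrophic balance rearranged: |∂P/∂n| = f ρ V_g
|∂P/∂n| = 1.30×10⁻⁴ × 0.855 × 25.0 = 2.78×10⁻³ Pa/m
Isobar spacing: Δn = ΔP/|∂P/∂n| = 500 Pa / 2.78×10⁻³ Pa/m = 180049 m ≈ 180 km

180 km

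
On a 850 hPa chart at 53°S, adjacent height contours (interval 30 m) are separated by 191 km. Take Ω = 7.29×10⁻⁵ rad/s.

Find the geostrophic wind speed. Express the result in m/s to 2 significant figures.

Coriolis parameter at 53°S:
f = 2Ω sin φ = 2 × 7.29×10⁻⁵ × sin 53° = 1.16×10⁻⁴ s⁻¹
Height gradient: |∂Z/∂n| = 30 m / 191000 m = 1.57×10⁻⁴
On a pressure surface, geostrophic balance gives V_g = (g/f)|∂Z/∂n|:
V_g = 9.81 × 1.57×10⁻⁴ / 1.16×10⁻⁴ = 13.2 m/s

13 m/s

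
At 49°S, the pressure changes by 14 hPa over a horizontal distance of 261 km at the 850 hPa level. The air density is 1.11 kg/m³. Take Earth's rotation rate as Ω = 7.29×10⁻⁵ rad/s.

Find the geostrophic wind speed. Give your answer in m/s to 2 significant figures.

44 m/s

Coriolis parameter at 49°S:
f = 2Ω sin φ = 2 × 7.29×10⁻⁵ × sin 49° = 1.10×10⁻⁴ s⁻¹
Pressure gradient: |∂P/∂n| = 1400 Pa / 261000 m = 5.36×10⁻³ Pa/m
Geostrophic balance (pressure-gradient force = Coriolis force):
V_g = (1/(fρ)) |∂P/∂n| = 5.36×10⁻³ / (1.10×10⁻⁴ × 1.11) = 43.9 m/s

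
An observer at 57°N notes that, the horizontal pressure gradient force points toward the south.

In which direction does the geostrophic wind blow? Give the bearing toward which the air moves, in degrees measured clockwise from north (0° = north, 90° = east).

The pressure-gradient force points toward the south (bearing 180°).
Geostrophic balance: in the Northern Hemisphere the Coriolis force deflects motion to the right, so the geostrophic wind blows 90° to the right of the pressure-gradient force (low pressure on the left).
Rotating 180° by 90° clockwise gives 270° — the wind blows toward the west.

270°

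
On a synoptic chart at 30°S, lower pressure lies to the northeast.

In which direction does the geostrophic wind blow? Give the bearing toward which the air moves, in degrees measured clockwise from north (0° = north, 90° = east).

The pressure-gradient force points toward the northeast (bearing 045°).
Geostrophic balance: in the Southern Hemisphere the Coriolis force deflects motion to the left, so the geostrophic wind blows 90° to the left of the pressure-gradient force (low pressure on the right).
Rotating 045° by 90° counterclockwise gives 315° — the wind blows toward the northwest.

315°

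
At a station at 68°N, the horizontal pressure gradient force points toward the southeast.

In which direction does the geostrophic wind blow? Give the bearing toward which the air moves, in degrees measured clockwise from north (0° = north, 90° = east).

225°

The pressure-gradient force points toward the southeast (bearing 135°).
Geostrophic balance: in the Northern Hemisphere the Coriolis force deflects motion to the right, so the geostrophic wind blows 90° to the right of the pressure-gradient force (low pressure on the left).
Rotating 135° by 90° clockwise gives 225° — the wind blows toward the southwest.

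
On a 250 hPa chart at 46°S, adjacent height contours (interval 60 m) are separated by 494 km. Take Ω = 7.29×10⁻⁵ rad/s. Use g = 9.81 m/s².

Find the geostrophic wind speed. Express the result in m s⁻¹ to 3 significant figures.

11.4 m s⁻¹

Coriolis parameter at 46°S:
f = 2Ω sin φ = 2 × 7.29×10⁻⁵ × sin 46° = 1.05×10⁻⁴ s⁻¹
Height gradient: |∂Z/∂n| = 60 m / 494000 m = 1.21×10⁻⁴
On a pressure surface, geostrophic balance gives V_g = (g/f)|∂Z/∂n|:
V_g = 9.81 × 1.21×10⁻⁴ / 1.05×10⁻⁴ = 11.4 m/s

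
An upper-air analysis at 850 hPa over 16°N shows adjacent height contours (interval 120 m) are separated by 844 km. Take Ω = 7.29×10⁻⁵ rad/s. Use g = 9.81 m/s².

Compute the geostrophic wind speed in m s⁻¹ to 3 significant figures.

34.7 m s⁻¹

Coriolis parameter at 16°N:
f = 2Ω sin φ = 2 × 7.29×10⁻⁵ × sin 16° = 4.02×10⁻⁵ s⁻¹
Height gradient: |∂Z/∂n| = 120 m / 844000 m = 1.42×10⁻⁴
On a pressure surface, geostrophic balance gives V_g = (g/f)|∂Z/∂n|:
V_g = 9.81 × 1.42×10⁻⁴ / 4.02×10⁻⁵ = 34.7 m/s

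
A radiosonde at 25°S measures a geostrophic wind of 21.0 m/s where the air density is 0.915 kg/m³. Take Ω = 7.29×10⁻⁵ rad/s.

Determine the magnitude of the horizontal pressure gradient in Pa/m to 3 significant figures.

Coriolis parameter at 25°S:
f = 2Ω sin φ = 2 × 7.29×10⁻⁵ × sin 25° = 6.16×10⁻⁵ s⁻¹
Geostrophic balance rearranged: |∂P/∂n| = f ρ V_g
|∂P/∂n| = 6.16×10⁻⁵ × 0.915 × 21.0 = 1.18×10⁻³ Pa/m

1.18×10⁻³ Pa/m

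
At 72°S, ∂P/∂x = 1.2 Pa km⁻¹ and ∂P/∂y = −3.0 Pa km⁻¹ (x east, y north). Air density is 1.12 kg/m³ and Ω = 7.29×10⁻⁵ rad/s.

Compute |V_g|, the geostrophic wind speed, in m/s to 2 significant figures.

Coriolis parameter at 72°S:
f = 2Ω sin φ = 2 × 7.29×10⁻⁵ × sin 72° = 1.39×10⁻⁴ s⁻¹
In the Southern Hemisphere f is negative: f = −1.39×10⁻⁴ s⁻¹.
Component geostrophic relations (x east, y north):
u_g = −(1/(fρ)) ∂P/∂y,  v_g = (1/(fρ)) ∂P/∂x
u_g = −(−3.0×10⁻³)/(−1.39×10⁻⁴ × 1.12) = −19.3 m/s;  v_g = (1.2×10⁻³)/(−1.39×10⁻⁴ × 1.12) = −7.73 m/s
|V_g| = √(u_g² + v_g²) = 20.8 m/s

21 m/s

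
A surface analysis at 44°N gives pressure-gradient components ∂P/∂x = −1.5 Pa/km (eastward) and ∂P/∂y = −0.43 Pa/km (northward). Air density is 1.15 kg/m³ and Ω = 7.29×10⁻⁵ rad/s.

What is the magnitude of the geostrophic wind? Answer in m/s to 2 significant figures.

Coriolis parameter at 44°N:
f = 2Ω sin φ = 2 × 7.29×10⁻⁵ × sin 44° = 1.01×10⁻⁴ s⁻¹
Component geostrophic relations (x east, y north):
u_g = −(1/(fρ)) ∂P/∂y,  v_g = (1/(fρ)) ∂P/∂x
u_g = −(−0.43×10⁻³)/(1.01×10⁻⁴ × 1.15) = 3.69 m/s;  v_g = (−1.5×10⁻³)/(1.01×10⁻⁴ × 1.15) = −12.9 m/s
|V_g| = √(u_g² + v_g²) = 13.4 m/s

13 m/s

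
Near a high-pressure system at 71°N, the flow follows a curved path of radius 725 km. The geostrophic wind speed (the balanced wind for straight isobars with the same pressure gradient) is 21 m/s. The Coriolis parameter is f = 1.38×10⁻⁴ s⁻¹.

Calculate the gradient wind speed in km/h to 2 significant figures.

110 km/h

Around a high, pressure-gradient force acts outward with centrifugal, so Coriolis balances both:
fV = (1/ρ)|∂P/∂n| + V²/R  →  V² − fR·V + fR·V_g = 0
With fR = 1.38×10⁻⁴ × 725×10³ m = 100 m/s:
V = [fR − √((fR)² − 4 fR V_g)]/2 = [100 − √(100² − 4×100×21)]/2 = 30 m/s
Supergeostrophic (V > V_g = 21 m/s), as expected around a high.
Converting: 30 m/s × 3.6 = 110 km/h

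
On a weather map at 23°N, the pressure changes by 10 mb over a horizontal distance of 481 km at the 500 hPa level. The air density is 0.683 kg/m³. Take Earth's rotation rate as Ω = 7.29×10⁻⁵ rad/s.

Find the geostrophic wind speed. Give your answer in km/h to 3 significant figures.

192 km/h

Coriolis parameter at 23°N:
f = 2Ω sin φ = 2 × 7.29×10⁻⁵ × sin 23° = 5.70×10⁻⁵ s⁻¹
Pressure gradient: |∂P/∂n| = 1000 Pa / 481000 m = 2.08×10⁻³ Pa/m
Geostrophic balance (pressure-gradient force = Coriolis force):
V_g = (1/(fρ)) |∂P/∂n| = 2.08×10⁻³ / (5.70×10⁻⁵ × 0.683) = 53.4 m/s
Converting: 53.4 m/s × 3.6 = 192 km/h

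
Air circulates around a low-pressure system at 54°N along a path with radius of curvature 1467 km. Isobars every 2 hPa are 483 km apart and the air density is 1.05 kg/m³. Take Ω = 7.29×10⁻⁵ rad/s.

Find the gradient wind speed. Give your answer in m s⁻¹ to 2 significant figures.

Coriolis parameter at 54°N:
f = 2Ω sin φ = 2 × 7.29×10⁻⁵ × sin 54° = 1.18×10⁻⁴ s⁻¹
Pressure gradient: |∂P/∂n| = 200 Pa / 483000 m = 4.14×10⁻⁴ Pa/m
Geostrophic speed: V_g = |∂P/∂n|/(fρ) = 4.14×10⁻⁴/(1.18×10⁻⁴ × 1.05) = 3.34 m/s
Around a low, centrifugal force acts outward with Coriolis, so pressure-gradient force balances both:
(1/ρ)|∂P/∂n| = fV + V²/R  →  V² + fR·V − fR·V_g = 0
With fR = 1.18×10⁻⁴ × 1467×10³ m = 173 m/s:
V = [−fR + √((fR)² + 4 fR V_g)]/2 = [−173 + √(173² + 4×173×3.34)]/2 = 3.28 m/s
Subgeostrophic (V < V_g = 3.34 m/s), as expected around a low.

3.3 m s⁻¹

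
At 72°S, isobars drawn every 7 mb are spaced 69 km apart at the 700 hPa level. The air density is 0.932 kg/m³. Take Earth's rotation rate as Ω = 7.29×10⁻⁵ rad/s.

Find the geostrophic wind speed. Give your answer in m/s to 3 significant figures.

78.5 m/s

Coriolis parameter at 72°S:
f = 2Ω sin φ = 2 × 7.29×10⁻⁵ × sin 72° = 1.39×10⁻⁴ s⁻¹
Pressure gradient: |∂P/∂n| = 700 Pa / 69000 m = 1.01×10⁻² Pa/m
Geostrophic balance (pressure-gradient force = Coriolis force):
V_g = (1/(fρ)) |∂P/∂n| = 1.01×10⁻² / (1.39×10⁻⁴ × 0.932) = 78.5 m/s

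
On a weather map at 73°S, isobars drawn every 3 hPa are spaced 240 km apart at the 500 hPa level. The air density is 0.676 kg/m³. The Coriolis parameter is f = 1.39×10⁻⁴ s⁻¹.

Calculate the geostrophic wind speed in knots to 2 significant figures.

26 knots

Pressure gradient: |∂P/∂n| = 300 Pa / 240000 m = 1.25×10⁻³ Pa/m
Geostrophic balance (pressure-gradient force = Coriolis force):
V_g = (1/(fρ)) |∂P/∂n| = 1.25×10⁻³ / (1.39×10⁻⁴ × 0.676) = 13.3 m/s
Converting: 13.3 m/s × 1.944 = 26 knots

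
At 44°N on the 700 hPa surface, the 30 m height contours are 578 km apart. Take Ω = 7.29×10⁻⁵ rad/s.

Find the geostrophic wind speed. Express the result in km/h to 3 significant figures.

18.1 km/h

Coriolis parameter at 44°N:
f = 2Ω sin φ = 2 × 7.29×10⁻⁵ × sin 44° = 1.01×10⁻⁴ s⁻¹
Height gradient: |∂Z/∂n| = 30 m / 578000 m = 5.19×10⁻⁵
On a pressure surface, geostrophic balance gives V_g = (g/f)|∂Z/∂n|:
V_g = 9.81 × 5.19×10⁻⁵ / 1.01×10⁻⁴ = 5.03 m/s
Converting: 5.03 m/s × 3.6 = 18.1 km/h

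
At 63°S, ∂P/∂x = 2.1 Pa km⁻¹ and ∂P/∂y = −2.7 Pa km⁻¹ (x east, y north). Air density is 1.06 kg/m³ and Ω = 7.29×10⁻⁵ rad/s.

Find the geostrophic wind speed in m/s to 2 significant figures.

Coriolis parameter at 63°S:
f = 2Ω sin φ = 2 × 7.29×10⁻⁵ × sin 63° = 1.30×10⁻⁴ s⁻¹
In the Southern Hemisphere f is negative: f = −1.30×10⁻⁴ s⁻¹.
Component geostrophic relations (x east, y north):
u_g = −(1/(fρ)) ∂P/∂y,  v_g = (1/(fρ)) ∂P/∂x
u_g = −(−2.7×10⁻³)/(−1.30×10⁻⁴ × 1.06) = −19.6 m/s;  v_g = (2.1×10⁻³)/(−1.30×10⁻⁴ × 1.06) = −15.3 m/s
|V_g| = √(u_g² + v_g²) = 24.8 m/s

25 m/s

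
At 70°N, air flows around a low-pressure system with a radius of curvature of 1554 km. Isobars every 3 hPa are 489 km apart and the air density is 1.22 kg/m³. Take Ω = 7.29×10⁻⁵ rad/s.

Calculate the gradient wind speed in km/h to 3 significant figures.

13.0 km/h

Coriolis parameter at 70°N:
f = 2Ω sin φ = 2 × 7.29×10⁻⁵ × sin 70° = 1.37×10⁻⁴ s⁻¹
Pressure gradient: |∂P/∂n| = 300 Pa / 489000 m = 6.13×10⁻⁴ Pa/m
Geostrophic speed: V_g = |∂P/∂n|/(fρ) = 6.13×10⁻⁴/(1.37×10⁻⁴ × 1.22) = 3.67 m/s
Around a low, centrifugal force acts outward with Coriolis, so pressure-gradient force balances both:
(1/ρ)|∂P/∂n| = fV + V²/R  →  V² + fR·V − fR·V_g = 0
With fR = 1.37×10⁻⁴ × 1554×10³ m = 213 m/s:
V = [−fR + √((fR)² + 4 fR V_g)]/2 = [−213 + √(213² + 4×213×3.67)]/2 = 3.61 m/s
Subgeostrophic (V < V_g = 3.67 m/s), as expected around a low.
Converting: 3.61 m/s × 3.6 = 13.0 km/h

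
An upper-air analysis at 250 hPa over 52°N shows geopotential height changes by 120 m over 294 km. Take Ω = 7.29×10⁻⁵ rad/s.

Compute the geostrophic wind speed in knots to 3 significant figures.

Coriolis parameter at 52°N:
f = 2Ω sin φ = 2 × 7.29×10⁻⁵ × sin 52° = 1.15×10⁻⁴ s⁻¹
Height gradient: |∂Z/∂n| = 120 m / 294000 m = 4.08×10⁻⁴
On a pressure surface, geostrophic balance gives V_g = (g/f)|∂Z/∂n|:
V_g = 9.81 × 4.08×10⁻⁴ / 1.15×10⁻⁴ = 34.9 m/s
Converting: 34.9 m/s × 1.944 = 67.7 knots

67.7 knots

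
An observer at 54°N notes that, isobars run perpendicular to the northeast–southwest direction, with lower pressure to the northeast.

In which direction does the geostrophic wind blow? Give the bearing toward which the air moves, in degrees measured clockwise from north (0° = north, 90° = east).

The pressure-gradient force points toward the northeast (bearing 045°).
Geostrophic balance: in the Northern Hemisphere the Coriolis force deflects motion to the right, so the geostrophic wind blows 90° to the right of the pressure-gradient force (low pressure on the left).
Rotating 045° by 90° clockwise gives 135° — the wind blows toward the southeast.

135°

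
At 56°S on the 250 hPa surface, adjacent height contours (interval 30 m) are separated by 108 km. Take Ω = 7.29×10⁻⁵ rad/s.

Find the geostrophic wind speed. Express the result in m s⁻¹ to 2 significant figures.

23 m s⁻¹

Coriolis parameter at 56°S:
f = 2Ω sin φ = 2 × 7.29×10⁻⁵ × sin 56° = 1.21×10⁻⁴ s⁻¹
Height gradient: |∂Z/∂n| = 30 m / 108000 m = 2.78×10⁻⁴
On a pressure surface, geostrophic balance gives V_g = (g/f)|∂Z/∂n|:
V_g = 9.81 × 2.78×10⁻⁴ / 1.21×10⁻⁴ = 22.5 m/s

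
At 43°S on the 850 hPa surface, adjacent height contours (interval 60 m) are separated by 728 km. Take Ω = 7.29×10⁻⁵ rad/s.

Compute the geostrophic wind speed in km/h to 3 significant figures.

Coriolis parameter at 43°S:
f = 2Ω sin φ = 2 × 7.29×10⁻⁵ × sin 43° = 9.94×10⁻⁵ s⁻¹
Height gradient: |∂Z/∂n| = 60 m / 728000 m = 8.24×10⁻⁵
On a pressure surface, geostrophic balance gives V_g = (g/f)|∂Z/∂n|:
V_g = 9.81 × 8.24×10⁻⁵ / 9.94×10⁻⁵ = 8.13 m/s
Converting: 8.13 m/s × 3.6 = 29.3 km/h

29.3 km/h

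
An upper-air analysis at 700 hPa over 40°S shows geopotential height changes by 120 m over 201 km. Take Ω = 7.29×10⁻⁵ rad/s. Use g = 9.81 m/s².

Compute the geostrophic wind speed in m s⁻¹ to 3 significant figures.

62.5 m s⁻¹

Coriolis parameter at 40°S:
f = 2Ω sin φ = 2 × 7.29×10⁻⁵ × sin 40° = 9.37×10⁻⁵ s⁻¹
Height gradient: |∂Z/∂n| = 120 m / 201000 m = 5.97×10⁻⁴
On a pressure surface, geostrophic balance gives V_g = (g/f)|∂Z/∂n|:
V_g = 9.81 × 5.97×10⁻⁴ / 9.37×10⁻⁵ = 62.5 m/s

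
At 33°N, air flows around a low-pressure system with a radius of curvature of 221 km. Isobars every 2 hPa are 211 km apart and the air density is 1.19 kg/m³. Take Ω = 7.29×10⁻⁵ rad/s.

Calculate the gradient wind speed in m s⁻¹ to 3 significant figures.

Coriolis parameter at 33°N:
f = 2Ω sin φ = 2 × 7.29×10⁻⁵ × sin 33° = 7.94×10⁻⁵ s⁻¹
Pressure gradient: |∂P/∂n| = 200 Pa / 211000 m = 9.48×10⁻⁴ Pa/m
Geostrophic speed: V_g = |∂P/∂n|/(fρ) = 9.48×10⁻⁴/(7.94×10⁻⁵ × 1.19) = 10.0 m/s
Around a low, centrifugal force acts outward with Coriolis, so pressure-gradient force balances both:
(1/ρ)|∂P/∂n| = fV + V²/R  →  V² + fR·V − fR·V_g = 0
With fR = 7.94×10⁻⁵ × 221×10³ m = 17.5 m/s:
V = [−fR + √((fR)² + 4 fR V_g)]/2 = [−17.5 + √(17.5² + 4×17.5×10)]/2 = 7.13 m/s
Subgeostrophic (V < V_g = 10 m/s), as expected around a low.

7.13 m s⁻¹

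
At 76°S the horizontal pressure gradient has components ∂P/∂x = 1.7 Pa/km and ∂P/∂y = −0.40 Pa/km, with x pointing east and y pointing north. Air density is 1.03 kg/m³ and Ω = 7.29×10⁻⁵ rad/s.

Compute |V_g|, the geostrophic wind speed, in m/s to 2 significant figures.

12 m/s

Coriolis parameter at 76°S:
f = 2Ω sin φ = 2 × 7.29×10⁻⁵ × sin 76° = 1.41×10⁻⁴ s⁻¹
In the Southern Hemisphere f is negative: f = −1.41×10⁻⁴ s⁻¹.
Component geostrophic relations (x east, y north):
u_g = −(1/(fρ)) ∂P/∂y,  v_g = (1/(fρ)) ∂P/∂x
u_g = −(−0.40×10⁻³)/(−1.41×10⁻⁴ × 1.03) = −2.75 m/s;  v_g = (1.7×10⁻³)/(−1.41×10⁻⁴ × 1.03) = −11.7 m/s
|V_g| = √(u_g² + v_g²) = 12.0 m/s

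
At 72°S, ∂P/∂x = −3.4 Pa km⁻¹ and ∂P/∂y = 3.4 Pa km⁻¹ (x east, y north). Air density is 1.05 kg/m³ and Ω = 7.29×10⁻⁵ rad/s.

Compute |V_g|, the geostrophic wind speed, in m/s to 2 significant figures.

33 m/s

Coriolis parameter at 72°S:
f = 2Ω sin φ = 2 × 7.29×10⁻⁵ × sin 72° = 1.39×10⁻⁴ s⁻¹
In the Southern Hemisphere f is negative: f = −1.39×10⁻⁴ s⁻¹.
Component geostrophic relations (x east, y north):
u_g = −(1/(fρ)) ∂P/∂y,  v_g = (1/(fρ)) ∂P/∂x
u_g = −(3.4×10⁻³)/(−1.39×10⁻⁴ × 1.05) = 23.4 m/s;  v_g = (−3.4×10⁻³)/(−1.39×10⁻⁴ × 1.05) = 23.4 m/s
|V_g| = √(u_g² + v_g²) = 33.0 m/s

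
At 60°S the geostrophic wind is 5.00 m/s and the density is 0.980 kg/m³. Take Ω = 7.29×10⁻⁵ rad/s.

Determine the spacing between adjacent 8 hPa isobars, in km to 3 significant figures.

1290 km

Coriolis parameter at 60°S:
f = 2Ω sin φ = 2 × 7.29×10⁻⁵ × sin 60° = 1.26×10⁻⁴ s⁻¹
Geostrophic balance rearranged: |∂P/∂n| = f ρ V_g
|∂P/∂n| = 1.26×10⁻⁴ × 0.980 × 5.00 = 6.19×10⁻⁴ Pa/m
Isobar spacing: Δn = ΔP/|∂P/∂n| = 800 Pa / 6.19×10⁻⁴ Pa/m = 1293022 m ≈ 1290 km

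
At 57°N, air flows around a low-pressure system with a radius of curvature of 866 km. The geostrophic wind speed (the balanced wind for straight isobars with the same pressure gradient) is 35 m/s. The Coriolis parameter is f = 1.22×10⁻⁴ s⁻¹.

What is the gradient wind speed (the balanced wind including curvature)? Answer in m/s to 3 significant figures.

Around a low, centrifugal force acts outward with Coriolis, so pressure-gradient force balances both:
(1/ρ)|∂P/∂n| = fV + V²/R  →  V² + fR·V − fR·V_g = 0
With fR = 1.22×10⁻⁴ × 866×10³ m = 106 m/s:
V = [−fR + √((fR)² + 4 fR V_g)]/2 = [−106 + √(106² + 4×106×35)]/2 = 27.7 m/s
Subgeostrophic (V < V_g = 35 m/s), as expected around a low.

27.7 m/s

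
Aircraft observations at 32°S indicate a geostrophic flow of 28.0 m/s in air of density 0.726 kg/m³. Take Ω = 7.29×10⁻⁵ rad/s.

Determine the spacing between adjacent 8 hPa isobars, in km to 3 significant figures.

Coriolis parameter at 32°S:
f = 2Ω sin φ = 2 × 7.29×10⁻⁵ × sin 32° = 7.73×10⁻⁵ s⁻¹
Geostrophic balance rearranged: |∂P/∂n| = f ρ V_g
|∂P/∂n| = 7.73×10⁻⁵ × 0.726 × 28.0 = 1.57×10⁻³ Pa/m
Isobar spacing: Δn = ΔP/|∂P/∂n| = 800 Pa / 1.57×10⁻³ Pa/m = 509364 m ≈ 509 km

509 km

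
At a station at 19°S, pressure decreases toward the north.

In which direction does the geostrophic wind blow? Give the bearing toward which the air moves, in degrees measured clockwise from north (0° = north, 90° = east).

The pressure-gradient force points toward the north (bearing 000°).
Geostrophic balance: in the Southern Hemisphere the Coriolis force deflects motion to the left, so the geostrophic wind blows 90° to the left of the pressure-gradient force (low pressure on the right).
Rotating 000° by 90° counterclockwise gives 270° — the wind blows toward the west.

270°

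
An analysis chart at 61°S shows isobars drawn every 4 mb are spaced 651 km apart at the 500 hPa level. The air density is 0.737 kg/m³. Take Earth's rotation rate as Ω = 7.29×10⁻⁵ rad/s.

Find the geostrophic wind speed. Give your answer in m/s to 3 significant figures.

6.54 m/s

Coriolis parameter at 61°S:
f = 2Ω sin φ = 2 × 7.29×10⁻⁵ × sin 61° = 1.28×10⁻⁴ s⁻¹
Pressure gradient: |∂P/∂n| = 400 Pa / 651000 m = 6.14×10⁻⁴ Pa/m
Geostrophic balance (pressure-gradient force = Coriolis force):
V_g = (1/(fρ)) |∂P/∂n| = 6.14×10⁻⁴ / (1.28×10⁻⁴ × 0.737) = 6.54 m/s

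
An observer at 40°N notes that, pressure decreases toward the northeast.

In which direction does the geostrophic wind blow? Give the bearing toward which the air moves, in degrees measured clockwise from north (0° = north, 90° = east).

135°

The pressure-gradient force points toward the northeast (bearing 045°).
Geostrophic balance: in the Northern Hemisphere the Coriolis force deflects motion to the right, so the geostrophic wind blows 90° to the right of the pressure-gradient force (low pressure on the left).
Rotating 045° by 90° clockwise gives 135° — the wind blows toward the southeast.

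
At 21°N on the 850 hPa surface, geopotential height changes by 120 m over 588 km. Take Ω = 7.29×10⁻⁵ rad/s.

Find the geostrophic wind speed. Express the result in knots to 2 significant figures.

74 knots

Coriolis parameter at 21°N:
f = 2Ω sin φ = 2 × 7.29×10⁻⁵ × sin 21° = 5.23×10⁻⁵ s⁻¹
Height gradient: |∂Z/∂n| = 120 m / 588000 m = 2.04×10⁻⁴
On a pressure surface, geostrophic balance gives V_g = (g/f)|∂Z/∂n|:
V_g = 9.81 × 2.04×10⁻⁴ / 5.23×10⁻⁵ = 38.3 m/s
Converting: 38.3 m/s × 1.944 = 74 knots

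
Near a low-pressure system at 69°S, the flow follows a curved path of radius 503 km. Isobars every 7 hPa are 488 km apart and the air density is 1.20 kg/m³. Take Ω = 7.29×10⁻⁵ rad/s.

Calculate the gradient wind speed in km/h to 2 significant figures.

Coriolis parameter at 69°S:
f = 2Ω sin φ = 2 × 7.29×10⁻⁵ × sin 69° = 1.36×10⁻⁴ s⁻¹
Pressure gradient: |∂P/∂n| = 700 Pa / 488000 m = 1.43×10⁻³ Pa/m
Geostrophic speed: V_g = |∂P/∂n|/(fρ) = 1.43×10⁻³/(1.36×10⁻⁴ × 1.20) = 8.78 m/s
Around a low, centrifugal force acts outward with Coriolis, so pressure-gradient force balances both:
(1/ρ)|∂P/∂n| = fV + V²/R  →  V² + fR·V − fR·V_g = 0
With fR = 1.36×10⁻⁴ × 503×10³ m = 68.5 m/s:
V = [−fR + √((fR)² + 4 fR V_g)]/2 = [−68.5 + √(68.5² + 4×68.5×8.78)]/2 = 7.88 m/s
Subgeostrophic (V < V_g = 8.78 m/s), as expected around a low.
Converting: 7.88 m/s × 3.6 = 28 km/h

28 km/h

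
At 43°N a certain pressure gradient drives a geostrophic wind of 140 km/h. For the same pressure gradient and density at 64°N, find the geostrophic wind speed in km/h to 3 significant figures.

With the same pressure gradient and density, V_g ∝ 1/f ∝ 1/sin φ.
V₂ = V₁ · sin φ₁ / sin φ₂ = 140 × sin 43° / sin 64°
V₂ = 140 × 0.6820/0.8988 = 106 km/h

106 km/h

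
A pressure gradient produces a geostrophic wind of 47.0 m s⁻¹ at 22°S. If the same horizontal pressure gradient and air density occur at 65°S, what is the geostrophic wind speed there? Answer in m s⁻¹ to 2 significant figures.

With the same pressure gradient and density, V_g ∝ 1/f ∝ 1/sin φ.
V₂ = V₁ · sin φ₁ / sin φ₂ = 47.0 × sin 22° / sin 65°
V₂ = 47.0 × 0.3746/0.9063 = 19 m s⁻¹

19 m s⁻¹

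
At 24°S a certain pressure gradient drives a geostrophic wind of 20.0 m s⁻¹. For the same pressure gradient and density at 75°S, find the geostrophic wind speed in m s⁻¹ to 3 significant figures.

With the same pressure gradient and density, V_g ∝ 1/f ∝ 1/sin φ.
V₂ = V₁ · sin φ₁ / sin φ₂ = 20.0 × sin 24° / sin 75°
V₂ = 20.0 × 0.4067/0.9659 = 8.42 m s⁻¹

8.42 m s⁻¹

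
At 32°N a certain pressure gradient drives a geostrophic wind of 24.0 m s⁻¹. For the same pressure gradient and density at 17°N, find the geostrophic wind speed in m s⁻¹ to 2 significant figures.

With the same pressure gradient and density, V_g ∝ 1/f ∝ 1/sin φ.
V₂ = V₁ · sin φ₁ / sin φ₂ = 24.0 × sin 32° / sin 17°
V₂ = 24.0 × 0.5299/0.2924 = 43 m s⁻¹

43 m s⁻¹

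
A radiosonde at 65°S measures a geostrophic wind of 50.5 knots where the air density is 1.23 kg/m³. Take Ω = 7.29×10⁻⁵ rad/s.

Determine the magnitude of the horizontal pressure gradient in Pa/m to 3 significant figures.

4.22×10⁻³ Pa/m

Coriolis parameter at 65°S:
f = 2Ω sin φ = 2 × 7.29×10⁻⁵ × sin 65° = 1.32×10⁻⁴ s⁻¹
Wind speed in SI: 50.5 knots = 26.0 m/s
Geostrophic balance rearranged: |∂P/∂n| = f ρ V_g
|∂P/∂n| = 1.32×10⁻⁴ × 1.23 × 26.0 = 4.22×10⁻³ Pa/m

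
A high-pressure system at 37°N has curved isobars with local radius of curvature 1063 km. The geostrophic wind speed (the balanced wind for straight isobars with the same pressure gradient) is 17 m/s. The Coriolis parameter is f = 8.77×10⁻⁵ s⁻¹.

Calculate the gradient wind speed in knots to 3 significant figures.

43.5 knots

Around a high, pressure-gradient force acts outward with centrifugal, so Coriolis balances both:
fV = (1/ρ)|∂P/∂n| + V²/R  →  V² − fR·V + fR·V_g = 0
With fR = 8.77×10⁻⁵ × 1063×10³ m = 93.2 m/s:
V = [fR − √((fR)² − 4 fR V_g)]/2 = [93.2 − √(93.2² − 4×93.2×17)]/2 = 22.4 m/s
Supergeostrophic (V > V_g = 17 m/s), as expected around a high.
Converting: 22.4 m/s × 1.944 = 43.5 knots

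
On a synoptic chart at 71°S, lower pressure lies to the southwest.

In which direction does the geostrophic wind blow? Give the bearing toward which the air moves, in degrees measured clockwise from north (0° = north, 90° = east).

The pressure-gradient force points toward the southwest (bearing 225°).
Geostrophic balance: in the Southern Hemisphere the Coriolis force deflects motion to the left, so the geostrophic wind blows 90° to the left of the pressure-gradient force (low pressure on the right).
Rotating 225° by 90° counterclockwise gives 135° — the wind blows toward the southeast.

135°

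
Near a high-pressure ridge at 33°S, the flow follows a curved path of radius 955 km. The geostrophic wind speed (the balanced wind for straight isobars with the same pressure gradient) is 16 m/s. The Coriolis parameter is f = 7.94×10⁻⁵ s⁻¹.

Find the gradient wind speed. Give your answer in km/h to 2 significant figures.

Around a high, pressure-gradient force acts outward with centrifugal, so Coriolis balances both:
fV = (1/ρ)|∂P/∂n| + V²/R  →  V² − fR·V + fR·V_g = 0
With fR = 7.94×10⁻⁵ × 955×10³ m = 75.8 m/s:
V = [fR − √((fR)² − 4 fR V_g)]/2 = [75.8 − √(75.8² − 4×75.8×16)]/2 = 22.9 m/s
Supergeostrophic (V > V_g = 16 m/s), as expected around a high.
Converting: 22.9 m/s × 3.6 = 83 km/h

83 km/h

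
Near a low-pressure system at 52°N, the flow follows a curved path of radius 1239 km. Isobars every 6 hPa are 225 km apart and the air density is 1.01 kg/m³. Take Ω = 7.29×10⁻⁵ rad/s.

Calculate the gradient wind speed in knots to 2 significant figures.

39 knots

Coriolis parameter at 52°N:
f = 2Ω sin φ = 2 × 7.29×10⁻⁵ × sin 52° = 1.15×10⁻⁴ s⁻¹
Pressure gradient: |∂P/∂n| = 600 Pa / 225000 m = 2.67×10⁻³ Pa/m
Geostrophic speed: V_g = |∂P/∂n|/(fρ) = 2.67×10⁻³/(1.15×10⁻⁴ × 1.01) = 23.0 m/s
Around a low, centrifugal force acts outward with Coriolis, so pressure-gradient force balances both:
(1/ρ)|∂P/∂n| = fV + V²/R  →  V² + fR·V − fR·V_g = 0
With fR = 1.15×10⁻⁴ × 1239×10³ m = 142 m/s:
V = [−fR + √((fR)² + 4 fR V_g)]/2 = [−142 + √(142² + 4×142×23)]/2 = 20.1 m/s
Subgeostrophic (V < V_g = 23 m/s), as expected around a low.
Converting: 20.1 m/s × 1.944 = 39 knots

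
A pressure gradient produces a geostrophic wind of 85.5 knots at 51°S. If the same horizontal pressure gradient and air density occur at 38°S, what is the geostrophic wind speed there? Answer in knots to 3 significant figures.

With the same pressure gradient and density, V_g ∝ 1/f ∝ 1/sin φ.
V₂ = V₁ · sin φ₁ / sin φ₂ = 85.5 × sin 51° / sin 38°
V₂ = 85.5 × 0.7771/0.6157 = 108 knots

108 knots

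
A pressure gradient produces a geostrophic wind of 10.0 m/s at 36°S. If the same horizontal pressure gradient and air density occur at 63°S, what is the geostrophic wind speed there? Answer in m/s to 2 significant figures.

6.6 m/s

With the same pressure gradient and density, V_g ∝ 1/f ∝ 1/sin φ.
V₂ = V₁ · sin φ₁ / sin φ₂ = 10.0 × sin 36° / sin 63°
V₂ = 10.0 × 0.5878/0.8910 = 6.6 m/s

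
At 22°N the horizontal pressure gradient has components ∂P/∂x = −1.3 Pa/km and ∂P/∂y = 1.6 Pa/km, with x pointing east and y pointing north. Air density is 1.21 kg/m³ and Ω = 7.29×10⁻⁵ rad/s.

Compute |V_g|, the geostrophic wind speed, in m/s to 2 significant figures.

Coriolis parameter at 22°N:
f = 2Ω sin φ = 2 × 7.29×10⁻⁵ × sin 22° = 5.46×10⁻⁵ s⁻¹
Component geostrophic relations (x east, y north):
u_g = −(1/(fρ)) ∂P/∂y,  v_g = (1/(fρ)) ∂P/∂x
u_g = −(1.6×10⁻³)/(5.46×10⁻⁵ × 1.21) = −24.2 m/s;  v_g = (−1.3×10⁻³)/(5.46×10⁻⁵ × 1.21) = −19.7 m/s
|V_g| = √(u_g² + v_g²) = 31.2 m/s

31 m/s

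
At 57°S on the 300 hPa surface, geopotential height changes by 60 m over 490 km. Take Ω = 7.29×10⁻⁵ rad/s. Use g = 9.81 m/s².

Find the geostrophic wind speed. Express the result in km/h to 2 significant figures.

Coriolis parameter at 57°S:
f = 2Ω sin φ = 2 × 7.29×10⁻⁵ × sin 57° = 1.22×10⁻⁴ s⁻¹
Height gradient: |∂Z/∂n| = 60 m / 490000 m = 1.22×10⁻⁴
On a pressure surface, geostrophic balance gives V_g = (g/f)|∂Z/∂n|:
V_g = 9.81 × 1.22×10⁻⁴ / 1.22×10⁻⁴ = 9.82 m/s
Converting: 9.82 m/s × 3.6 = 35 km/h

35 km/h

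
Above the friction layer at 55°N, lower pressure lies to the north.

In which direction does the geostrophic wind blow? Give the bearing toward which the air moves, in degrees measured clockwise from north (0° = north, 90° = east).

090°

The pressure-gradient force points toward the north (bearing 000°).
Geostrophic balance: in the Northern Hemisphere the Coriolis force deflects motion to the right, so the geostrophic wind blows 90° to the right of the pressure-gradient force (low pressure on the left).
Rotating 000° by 90° clockwise gives 090° — the wind blows toward the east.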